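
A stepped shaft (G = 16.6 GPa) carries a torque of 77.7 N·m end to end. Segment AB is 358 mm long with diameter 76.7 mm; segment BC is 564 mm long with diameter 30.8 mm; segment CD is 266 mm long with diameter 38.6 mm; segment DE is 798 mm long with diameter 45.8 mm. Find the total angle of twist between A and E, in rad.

0.0447 rad

J_AB = π(0.0767)⁴/32 = 3.40×10^-6 m⁴; J_BC = π(0.0308)⁴/32 = 8.83×10^-8 m⁴; J_CD = π(0.0386)⁴/32 = 2.18×10^-7 m⁴; J_DE = π(0.0458)⁴/32 = 4.32×10^-7 m⁴.
θ = (T/G)·Σ L_i/J_i = (77.70/16.6×10⁹)·(0.358/3.40×10^-6 + 0.564/8.83×10^-8 + 0.266/2.18×10^-7 + 0.798/4.32×10^-7) = 0.04473 rad.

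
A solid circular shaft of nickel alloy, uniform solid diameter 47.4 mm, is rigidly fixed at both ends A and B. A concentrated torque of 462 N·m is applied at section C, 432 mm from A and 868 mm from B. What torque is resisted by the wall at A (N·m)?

308 N·m

With uniform GJ and both ends fixed, compatibility θ_AC = θ_CB gives T_A·a = T_B·b, together with T_A + T_B = T₀.
T_A = T₀·b/(a+b) = 462.0·868/1300 = 308.5 N·m; T_B = 153.5 N·m.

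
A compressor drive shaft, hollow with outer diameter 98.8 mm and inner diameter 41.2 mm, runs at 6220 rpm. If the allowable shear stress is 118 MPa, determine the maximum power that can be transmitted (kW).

14100 kW

J = π(d_o⁴ − d_i⁴)/32 = π(0.0988⁴ − 0.0412⁴)/32 = 9.072×10^-6 m⁴.
T_max = τ_allow·J/r = 1.18×10^8 × 9.072×10^-6 / 0.0494 = 21670 N·m.
ω = 2π·6220/60 = 651.4 rad/s, so P_max = T_max·ω = 1.411×10^7 W.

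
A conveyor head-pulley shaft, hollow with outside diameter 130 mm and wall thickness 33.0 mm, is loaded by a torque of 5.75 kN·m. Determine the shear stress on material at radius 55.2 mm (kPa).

J = π(d_o⁴ − d_i⁴)/32 = π(0.130⁴ − 0.0640⁴)/32 = 2.639×10^-5 m⁴.
Shear stress varies linearly with radius: τ = T·r/J = 5750 × 0.0552 / 2.639×10^-5 = 1.203×10^7 Pa.

12000 kPa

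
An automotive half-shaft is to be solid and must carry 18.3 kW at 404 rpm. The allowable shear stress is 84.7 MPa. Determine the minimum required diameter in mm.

29.6 mm

ω = 2π·404/60 = 42.31 rad/s, so T = P/ω = 18.3×10³ / 42.31 = 432.6 N·m.
For a solid shaft τ_max = 16T/(πd³), so d = (16T/(π τ_allow))^(1/3) = (16·432.6/(π·8.47×10^7))^(1/3) = 0.02963 m.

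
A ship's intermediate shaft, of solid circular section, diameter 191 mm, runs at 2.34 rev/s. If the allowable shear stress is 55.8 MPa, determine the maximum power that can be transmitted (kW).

1120 kW

J = πd⁴/32 = π(0.191)⁴/32 = 1.307×10^-4 m⁴.
T_max = τ_allow·J/r = 5.58×10^7 × 1.307×10^-4 / 0.0955 = 76340 N·m.
ω = 2π·2.34 = 14.70 rad/s, so P_max = T_max·ω = 1.122×10^6 W.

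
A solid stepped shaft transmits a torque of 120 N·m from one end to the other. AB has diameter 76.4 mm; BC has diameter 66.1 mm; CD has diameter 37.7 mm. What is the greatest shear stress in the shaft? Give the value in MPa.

11.4 MPa

Under the same torque, τ_max = 16T/(πd³) is largest where d is smallest — segment CD (d = 37.7 mm).
τ_max = 16·120.0/(π·(0.0377)³) = 1.141×10^7 Pa.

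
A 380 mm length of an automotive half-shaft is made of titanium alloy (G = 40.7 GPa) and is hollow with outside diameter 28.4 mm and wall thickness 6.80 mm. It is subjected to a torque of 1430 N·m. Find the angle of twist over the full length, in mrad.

226 mrad

J = π(d_o⁴ − d_i⁴)/32 = π(0.0284⁴ − 0.0148⁴)/32 = 5.916×10^-8 m⁴.
θ = T·L/(G·J) = 1430 × 0.380 / (40.7×10⁹ × 5.916×10^-8) = 0.2257 rad.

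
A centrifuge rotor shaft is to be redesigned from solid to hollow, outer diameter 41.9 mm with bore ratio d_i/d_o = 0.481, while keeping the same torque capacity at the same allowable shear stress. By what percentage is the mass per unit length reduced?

20.3 %

Equal τ_max and T ⇒ the solid shaft needs d_s³ = d_o³(1−k⁴), so d_s = 41.9·(1−0.481⁴)^(1/3) = 41.14 mm.
Area ratio A_h/A_s = d_o²(1−k²)/d_s² = (1−k²)/(1−k⁴)^(2/3) = 0.7974.
Mass saving = 1 − 0.7974 = 20.3 %.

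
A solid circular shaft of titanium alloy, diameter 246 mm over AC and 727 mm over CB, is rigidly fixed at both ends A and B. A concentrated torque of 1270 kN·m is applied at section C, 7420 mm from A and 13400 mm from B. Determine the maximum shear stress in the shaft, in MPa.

16.4 MPa

Compatibility: T_A·a/J_AC = T_B·b/J_CB with T_A + T_B = T₀.
J_AC = 3.60×10^-4 m⁴, J_CB = 0.0274 m⁴, so T_A = T₀·(J_AC/a)/((J_AC/a)+(J_CB/b)) = 29370 N·m, T_B = 1.241e6 N·m.
τ in each portion: τ_AC = 1.00×10^7 Pa, τ_CB = 1.64×10^7 Pa; maximum is in CB.
τ_max = T_CB·r/J = 1.241e6·0.363/0.0274 = 1.644×10^7 Pa.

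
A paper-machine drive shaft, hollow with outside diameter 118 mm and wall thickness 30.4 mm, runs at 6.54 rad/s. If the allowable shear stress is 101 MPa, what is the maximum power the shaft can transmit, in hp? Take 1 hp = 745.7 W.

J = π(d_o⁴ − d_i⁴)/32 = π(0.118⁴ − 0.0572⁴)/32 = 1.798×10^-5 m⁴.
T_max = τ_allow·J/r = 1.01×10^8 × 1.798×10^-5 / 0.0590 = 30780 N·m.
ω = 6.54 rad/s, so P_max = T_max·ω = 2.013×10^5 W.

270 hp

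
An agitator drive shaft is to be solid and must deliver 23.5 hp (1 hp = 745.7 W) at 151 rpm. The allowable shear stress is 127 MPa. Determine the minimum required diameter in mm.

35.4 mm

ω = 2π·151/60 = 15.81 rad/s, so T = P/ω = 23.5×745.7 / 15.81 = 1108 N·m.
For a solid shaft τ_max = 16T/(πd³), so d = (16T/(π τ_allow))^(1/3) = (16·1108/(π·1.27×10^8))^(1/3) = 0.03542 m.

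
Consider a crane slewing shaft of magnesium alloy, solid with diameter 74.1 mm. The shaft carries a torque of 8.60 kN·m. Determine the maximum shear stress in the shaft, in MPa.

108 MPa

J = πd⁴/32 = π(0.0741)⁴/32 = 2.960×10^-6 m⁴.
τ_max = T·r/J = 8600 × 0.0370 / 2.960×10^-6 = 1.076×10^8 Pa.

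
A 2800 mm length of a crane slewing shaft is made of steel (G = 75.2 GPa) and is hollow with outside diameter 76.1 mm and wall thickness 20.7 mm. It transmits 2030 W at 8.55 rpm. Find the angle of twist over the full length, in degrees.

ω = 2π·8.55/60 = 0.8954 rad/s, so T = P/ω = 2030 / 0.8954 = 2267 N·m.
J = π(d_o⁴ − d_i⁴)/32 = π(0.0761⁴ − 0.0347⁴)/32 = 3.150×10^-6 m⁴.
θ = T·L/(G·J) = 2267 × 2.80 / (75.2×10⁹ × 3.150×10^-6) = 0.02680 rad.

1.54°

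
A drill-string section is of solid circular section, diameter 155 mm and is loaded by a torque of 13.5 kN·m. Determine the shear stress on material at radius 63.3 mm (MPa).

J = πd⁴/32 = π(0.155)⁴/32 = 5.667×10^-5 m⁴.
Shear stress varies linearly with radius: τ = T·r/J = 13500 × 0.0633 / 5.667×10^-5 = 1.508×10^7 Pa.

15.1 MPa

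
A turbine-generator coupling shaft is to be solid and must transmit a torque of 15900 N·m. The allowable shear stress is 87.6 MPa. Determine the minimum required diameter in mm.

For a solid shaft τ_max = 16T/(πd³), so d = (16T/(π τ_allow))^(1/3) = (16·15900/(π·8.76×10^7))^(1/3) = 0.09741 m.

97.4 mm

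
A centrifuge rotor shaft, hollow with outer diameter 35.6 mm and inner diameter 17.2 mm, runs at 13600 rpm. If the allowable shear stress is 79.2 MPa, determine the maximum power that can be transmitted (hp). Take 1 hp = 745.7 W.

J = π(d_o⁴ − d_i⁴)/32 = π(0.0356⁴ − 0.0172⁴)/32 = 1.491×10^-7 m⁴.
T_max = τ_allow·J/r = 7.92×10^7 × 1.491×10^-7 / 0.0178 = 663.4 N·m.
ω = 2π·13600/60 = 1424 rad/s, so P_max = T_max·ω = 9.448×10^5 W.

1270 hp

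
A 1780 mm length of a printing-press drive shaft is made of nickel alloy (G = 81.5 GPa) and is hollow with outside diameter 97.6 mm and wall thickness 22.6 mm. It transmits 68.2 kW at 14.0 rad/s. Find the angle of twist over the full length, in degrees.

ω = 14.0 rad/s, so T = P/ω = 68.2×10³ / 14.00 = 4871 N·m.
J = π(d_o⁴ − d_i⁴)/32 = π(0.0976⁴ − 0.0524⁴)/32 = 8.168×10^-6 m⁴.
θ = T·L/(G·J) = 4871 × 1.78 / (81.5×10⁹ × 8.168×10^-6) = 0.01303 rad.

0.746°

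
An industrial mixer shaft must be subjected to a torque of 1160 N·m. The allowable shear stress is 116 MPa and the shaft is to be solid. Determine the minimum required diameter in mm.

37.1 mm

For a solid shaft τ_max = 16T/(πd³), so d = (16T/(π τ_allow))^(1/3) = (16·1160/(π·1.16×10^8))^(1/3) = 0.03707 m.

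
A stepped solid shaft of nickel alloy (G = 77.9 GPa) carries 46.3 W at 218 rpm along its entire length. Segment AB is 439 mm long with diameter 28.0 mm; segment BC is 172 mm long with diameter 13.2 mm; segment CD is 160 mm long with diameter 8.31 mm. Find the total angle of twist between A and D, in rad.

0.0106 rad

ω = 2π·218/60 = 22.83 rad/s, so T = P/ω = 46.3 / 22.83 = 2.028 N·m.
J_AB = π(0.0280)⁴/32 = 6.03×10^-8 m⁴; J_BC = π(0.0132)⁴/32 = 2.98×10^-9 m⁴; J_CD = π(0.00831)⁴/32 = 4.68×10^-10 m⁴.
θ = (T/G)·Σ L_i/J_i = (2.028/77.9×10⁹)·(0.439/6.03×10^-8 + 0.172/2.98×10^-9 + 0.160/4.68×10^-10) = 0.01059 rad.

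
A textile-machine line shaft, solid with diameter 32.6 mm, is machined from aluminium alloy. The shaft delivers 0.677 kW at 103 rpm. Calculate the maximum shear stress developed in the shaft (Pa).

9.23e6 Pa

ω = 2π·103/60 = 10.79 rad/s, so T = P/ω = 0.677×10³ / 10.79 = 62.77 N·m.
J = πd⁴/32 = π(0.0326)⁴/32 = 1.109×10^-7 m⁴.
τ_max = T·r/J = 62.77 × 0.0163 / 1.109×10^-7 = 9.227×10^6 Pa.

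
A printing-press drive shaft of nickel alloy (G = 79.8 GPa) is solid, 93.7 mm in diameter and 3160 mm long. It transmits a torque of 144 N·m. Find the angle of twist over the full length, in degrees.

0.0432°

J = πd⁴/32 = π(0.0937)⁴/32 = 7.568×10^-6 m⁴.
θ = T·L/(G·J) = 144.0 × 3.16 / (79.8×10⁹ × 7.568×10^-6) = 7.535×10^-4 rad.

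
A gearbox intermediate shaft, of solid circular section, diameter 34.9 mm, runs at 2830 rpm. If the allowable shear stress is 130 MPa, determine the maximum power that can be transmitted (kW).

322 kW

J = πd⁴/32 = π(0.0349)⁴/32 = 1.456×10^-7 m⁴.
T_max = τ_allow·J/r = 1.30×10^8 × 1.456×10^-7 / 0.0175 = 1085 N·m.
ω = 2π·2830/60 = 296.4 rad/s, so P_max = T_max·ω = 3.216×10^5 W.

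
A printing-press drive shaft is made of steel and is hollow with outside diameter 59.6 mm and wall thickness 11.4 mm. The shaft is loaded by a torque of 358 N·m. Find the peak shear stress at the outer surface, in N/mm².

10.1 N/mm²

J = π(d_o⁴ − d_i⁴)/32 = π(0.0596⁴ − 0.0368⁴)/32 = 1.059×10^-6 m⁴.
τ_max = T·r/J = 358.0 × 0.0298 / 1.059×10^-6 = 1.008×10^7 Pa.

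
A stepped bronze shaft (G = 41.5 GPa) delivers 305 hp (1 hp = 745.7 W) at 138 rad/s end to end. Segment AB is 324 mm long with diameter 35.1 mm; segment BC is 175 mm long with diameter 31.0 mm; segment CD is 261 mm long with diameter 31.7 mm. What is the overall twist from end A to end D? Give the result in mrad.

268 mrad

ω = 138 rad/s, so T = P/ω = 305×745.7 / 138.0 = 1648 N·m.
J_AB = π(0.0351)⁴/32 = 1.49×10^-7 m⁴; J_BC = π(0.0310)⁴/32 = 9.07×10^-8 m⁴; J_CD = π(0.0317)⁴/32 = 9.91×10^-8 m⁴.
θ = (T/G)·Σ L_i/J_i = (1648/41.5×10⁹)·(0.324/1.49×10^-7 + 0.175/9.07×10^-8 + 0.261/9.91×10^-8) = 0.2676 rad.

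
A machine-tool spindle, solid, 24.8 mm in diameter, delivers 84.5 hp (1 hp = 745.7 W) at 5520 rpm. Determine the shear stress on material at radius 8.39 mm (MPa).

24.6 MPa

ω = 2π·5520/60 = 578.1 rad/s, so T = P/ω = 84.5×745.7 / 578.1 = 109.0 N·m.
J = πd⁴/32 = π(0.0248)⁴/32 = 3.714×10^-8 m⁴.
Shear stress varies linearly with radius: τ = T·r/J = 109.0 × 0.00839 / 3.714×10^-8 = 2.463×10^7 Pa.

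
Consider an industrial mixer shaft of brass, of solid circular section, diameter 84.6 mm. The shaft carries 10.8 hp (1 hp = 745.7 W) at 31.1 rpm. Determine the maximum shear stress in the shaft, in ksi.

3.02 ksi

ω = 2π·31.1/60 = 3.257 rad/s, so T = P/ω = 10.8×745.7 / 3.257 = 2473 N·m.
J = πd⁴/32 = π(0.0846)⁴/32 = 5.029×10^-6 m⁴.
τ_max = T·r/J = 2473 × 0.0423 / 5.029×10^-6 = 2.080×10^7 Pa.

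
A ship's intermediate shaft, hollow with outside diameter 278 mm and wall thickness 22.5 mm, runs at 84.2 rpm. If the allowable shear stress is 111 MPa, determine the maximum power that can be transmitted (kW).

2090 kW

J = π(d_o⁴ − d_i⁴)/32 = π(0.278⁴ − 0.233⁴)/32 = 2.970×10^-4 m⁴.
T_max = τ_allow·J/r = 1.11×10^8 × 2.970×10^-4 / 0.139 = 237200 N·m.
ω = 2π·84.2/60 = 8.817 rad/s, so P_max = T_max·ω = 2.091×10^6 W.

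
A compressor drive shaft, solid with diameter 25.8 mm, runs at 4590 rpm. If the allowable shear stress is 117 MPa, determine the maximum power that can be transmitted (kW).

J = πd⁴/32 = π(0.0258)⁴/32 = 4.350×10^-8 m⁴.
T_max = τ_allow·J/r = 1.17×10^8 × 4.350×10^-8 / 0.0129 = 394.5 N·m.
ω = 2π·4590/60 = 480.7 rad/s, so P_max = T_max·ω = 1.896×10^5 W.

190 kW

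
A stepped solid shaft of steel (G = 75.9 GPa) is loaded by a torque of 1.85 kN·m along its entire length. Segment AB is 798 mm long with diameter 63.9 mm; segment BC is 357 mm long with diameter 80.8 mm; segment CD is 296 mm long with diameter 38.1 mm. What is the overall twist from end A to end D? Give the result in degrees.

2.80°

J_AB = π(0.0639)⁴/32 = 1.64×10^-6 m⁴; J_BC = π(0.0808)⁴/32 = 4.18×10^-6 m⁴; J_CD = π(0.0381)⁴/32 = 2.07×10^-7 m⁴.
θ = (T/G)·Σ L_i/J_i = (1850/75.9×10⁹)·(0.798/1.64×10^-6 + 0.357/4.18×10^-6 + 0.296/2.07×10^-7) = 0.04884 rad.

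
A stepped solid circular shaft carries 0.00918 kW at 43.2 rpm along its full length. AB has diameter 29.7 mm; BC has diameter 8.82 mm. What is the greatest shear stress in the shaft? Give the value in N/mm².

ω = 2π·43.2/60 = 4.524 rad/s, so T = P/ω = 0.00918×10³ / 4.524 = 2.029 N·m.
Under the same torque, τ_max = 16T/(πd³) is largest where d is smallest — segment BC (d = 8.82 mm).
τ_max = 16·2.029/(π·(0.00882)³) = 1.506×10^7 Pa.

15.1 N/mm²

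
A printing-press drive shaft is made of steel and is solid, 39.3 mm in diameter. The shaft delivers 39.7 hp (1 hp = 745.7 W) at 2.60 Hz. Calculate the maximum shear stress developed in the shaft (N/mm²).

ω = 2π·2.60 = 16.34 rad/s, so T = P/ω = 39.7×745.7 / 16.34 = 1812 N·m.
J = πd⁴/32 = π(0.0393)⁴/32 = 2.342×10^-7 m⁴.
τ_max = T·r/J = 1812 × 0.0196 / 2.342×10^-7 = 1.521×10^8 Pa.

152 N/mm²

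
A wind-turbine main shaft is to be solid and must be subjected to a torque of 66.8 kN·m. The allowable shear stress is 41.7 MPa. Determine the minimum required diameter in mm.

For a solid shaft τ_max = 16T/(πd³), so d = (16T/(π τ_allow))^(1/3) = (16·66800/(π·4.17×10^7))^(1/3) = 0.2013 m.

201 mm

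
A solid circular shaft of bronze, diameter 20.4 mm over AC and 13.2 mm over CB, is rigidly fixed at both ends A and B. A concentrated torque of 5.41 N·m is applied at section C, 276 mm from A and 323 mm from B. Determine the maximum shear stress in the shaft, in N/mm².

2.82 N/mm²

Compatibility: T_A·a/J_AC = T_B·b/J_CB with T_A + T_B = T₀.
J_AC = 1.70×10^-8 m⁴, J_CB = 2.98×10^-9 m⁴, so T_A = T₀·(J_AC/a)/((J_AC/a)+(J_CB/b)) = 4.705 N·m, T_B = 0.7048 N·m.
τ in each portion: τ_AC = 2.82×10^6 Pa, τ_CB = 1.56×10^6 Pa; maximum is in AC.
τ_max = T_AC·r/J = 4.705·0.0102/1.70×10^-8 = 2.823×10^6 Pa.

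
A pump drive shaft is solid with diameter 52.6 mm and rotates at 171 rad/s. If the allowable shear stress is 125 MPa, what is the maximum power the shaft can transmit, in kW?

611 kW

J = πd⁴/32 = π(0.0526)⁴/32 = 7.515×10^-7 m⁴.
T_max = τ_allow·J/r = 1.25×10^8 × 7.515×10^-7 / 0.0263 = 3572 N·m.
ω = 171 rad/s, so P_max = T_max·ω = 6.108×10^5 W.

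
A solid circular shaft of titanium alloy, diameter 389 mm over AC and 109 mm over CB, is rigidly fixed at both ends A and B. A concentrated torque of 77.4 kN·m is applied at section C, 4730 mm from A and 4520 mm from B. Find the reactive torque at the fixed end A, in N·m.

Compatibility: T_A·a/J_AC = T_B·b/J_CB with T_A + T_B = T₀.
J_AC = 2.25×10^-3 m⁴, J_CB = 1.39×10^-5 m⁴, so T_A = T₀·(J_AC/a)/((J_AC/a)+(J_CB/b)) = 76900 N·m, T_B = 496.1 N·m.

76900 N·m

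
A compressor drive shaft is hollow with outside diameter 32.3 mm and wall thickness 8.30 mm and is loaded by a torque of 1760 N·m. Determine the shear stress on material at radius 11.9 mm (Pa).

2.08e8 Pa

J = π(d_o⁴ − d_i⁴)/32 = π(0.0323⁴ − 0.0157⁴)/32 = 1.009×10^-7 m⁴.
Shear stress varies linearly with radius: τ = T·r/J = 1760 × 0.0119 / 1.009×10^-7 = 2.076×10^8 Pa.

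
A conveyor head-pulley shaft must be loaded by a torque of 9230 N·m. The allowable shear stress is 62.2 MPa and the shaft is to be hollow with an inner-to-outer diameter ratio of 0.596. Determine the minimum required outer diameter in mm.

For a hollow shaft with d_i/d_o = 0.596: τ_max = 16T/(π d_o³ (1−k⁴)), so d_o = [16T/(π τ_allow (1−k⁴))]^(1/3) = [16·9230/(π·6.22×10^7·0.8738)]^(1/3) = 0.09528 m.

95.3 mm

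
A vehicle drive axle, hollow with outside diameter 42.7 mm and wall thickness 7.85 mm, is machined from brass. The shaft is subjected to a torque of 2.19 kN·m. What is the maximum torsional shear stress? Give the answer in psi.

J = π(d_o⁴ − d_i⁴)/32 = π(0.0427⁴ − 0.0270⁴)/32 = 2.742×10^-7 m⁴.
τ_max = T·r/J = 2190 × 0.0214 / 2.742×10^-7 = 1.705×10^8 Pa.

24700 psi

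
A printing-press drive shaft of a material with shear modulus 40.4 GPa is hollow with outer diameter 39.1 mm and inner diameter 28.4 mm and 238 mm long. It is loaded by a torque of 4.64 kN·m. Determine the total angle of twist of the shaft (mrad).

165 mrad

J = π(d_o⁴ − d_i⁴)/32 = π(0.0391⁴ − 0.0284⁴)/32 = 1.656×10^-7 m⁴.
θ = T·L/(G·J) = 4640 × 0.238 / (40.4×10⁹ × 1.656×10^-7) = 0.1651 rad.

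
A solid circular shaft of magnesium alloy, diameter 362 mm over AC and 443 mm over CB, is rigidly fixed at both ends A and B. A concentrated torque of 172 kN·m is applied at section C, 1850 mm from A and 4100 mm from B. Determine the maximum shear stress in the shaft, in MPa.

Compatibility: T_A·a/J_AC = T_B·b/J_CB with T_A + T_B = T₀.
J_AC = 1.69×10^-3 m⁴, J_CB = 3.78×10^-3 m⁴, so T_A = T₀·(J_AC/a)/((J_AC/a)+(J_CB/b)) = 85490 N·m, T_B = 86510 N·m.
τ in each portion: τ_AC = 9.18×10^6 Pa, τ_CB = 5.07×10^6 Pa; maximum is in AC.
τ_max = T_AC·r/J = 85490·0.181/1.69×10^-3 = 9.178×10^6 Pa.

9.18 MPa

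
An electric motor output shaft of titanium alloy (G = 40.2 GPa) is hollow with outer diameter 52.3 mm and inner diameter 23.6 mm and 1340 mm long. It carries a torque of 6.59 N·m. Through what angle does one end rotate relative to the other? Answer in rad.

3.12e-4 rad

J = π(d_o⁴ − d_i⁴)/32 = π(0.0523⁴ − 0.0236⁴)/32 = 7.041×10^-7 m⁴.
θ = T·L/(G·J) = 6.590 × 1.34 / (40.2×10⁹ × 7.041×10^-7) = 3.120×10^-4 rad.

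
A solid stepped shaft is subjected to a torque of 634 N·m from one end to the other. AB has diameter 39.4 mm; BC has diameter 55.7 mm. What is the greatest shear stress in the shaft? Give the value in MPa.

52.8 MPa

Under the same torque, τ_max = 16T/(πd³) is largest where d is smallest — segment AB (d = 39.4 mm).
τ_max = 16·634.0/(π·(0.0394)³) = 5.279×10^7 Pa.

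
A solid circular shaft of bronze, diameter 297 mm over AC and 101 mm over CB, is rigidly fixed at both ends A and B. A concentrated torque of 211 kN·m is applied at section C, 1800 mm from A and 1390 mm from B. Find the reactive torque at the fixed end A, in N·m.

207000 N·m

Compatibility: T_A·a/J_AC = T_B·b/J_CB with T_A + T_B = T₀.
J_AC = 7.64×10^-4 m⁴, J_CB = 1.02×10^-5 m⁴, so T_A = T₀·(J_AC/a)/((J_AC/a)+(J_CB/b)) = 207400 N·m, T_B = 3592 N·m.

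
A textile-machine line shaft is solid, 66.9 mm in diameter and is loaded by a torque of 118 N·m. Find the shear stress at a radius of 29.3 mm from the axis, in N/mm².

1.76 N/mm²

J = πd⁴/32 = π(0.0669)⁴/32 = 1.967×10^-6 m⁴.
Shear stress varies linearly with radius: τ = T·r/J = 118.0 × 0.0293 / 1.967×10^-6 = 1.758×10^6 Pa.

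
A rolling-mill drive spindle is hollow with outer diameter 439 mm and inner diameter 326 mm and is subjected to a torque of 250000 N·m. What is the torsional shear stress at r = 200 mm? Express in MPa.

J = π(d_o⁴ − d_i⁴)/32 = π(0.439⁴ − 0.326⁴)/32 = 2.538×10^-3 m⁴.
Shear stress varies linearly with radius: τ = T·r/J = 250000 × 0.200 / 2.538×10^-3 = 1.970×10^7 Pa.

19.7 MPa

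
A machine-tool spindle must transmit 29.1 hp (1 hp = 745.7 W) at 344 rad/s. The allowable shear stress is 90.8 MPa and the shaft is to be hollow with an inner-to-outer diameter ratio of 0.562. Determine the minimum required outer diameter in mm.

ω = 344 rad/s, so T = P/ω = 29.1×745.7 / 344.0 = 63.08 N·m.
For a hollow shaft with d_i/d_o = 0.562: τ_max = 16T/(π d_o³ (1−k⁴)), so d_o = [16T/(π τ_allow (1−k⁴))]^(1/3) = [16·63.08/(π·9.08×10^7·0.9002)]^(1/3) = 0.01578 m.

15.8 mm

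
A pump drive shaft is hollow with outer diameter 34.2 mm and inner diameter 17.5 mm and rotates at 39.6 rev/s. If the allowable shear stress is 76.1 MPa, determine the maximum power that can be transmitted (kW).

J = π(d_o⁴ − d_i⁴)/32 = π(0.0342⁴ − 0.0175⁴)/32 = 1.251×10^-7 m⁴.
T_max = τ_allow·J/r = 7.61×10^7 × 1.251×10^-7 / 0.0171 = 556.7 N·m.
ω = 2π·39.6 = 248.8 rad/s, so P_max = T_max·ω = 1.385×10^5 W.

139 kW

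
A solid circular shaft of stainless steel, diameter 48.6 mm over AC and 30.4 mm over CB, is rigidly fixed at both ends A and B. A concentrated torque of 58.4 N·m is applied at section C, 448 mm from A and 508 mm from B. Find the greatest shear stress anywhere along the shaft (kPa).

2280 kPa

Compatibility: T_A·a/J_AC = T_B·b/J_CB with T_A + T_B = T₀.
J_AC = 5.48×10^-7 m⁴, J_CB = 8.38×10^-8 m⁴, so T_A = T₀·(J_AC/a)/((J_AC/a)+(J_CB/b)) = 51.45 N·m, T_B = 6.947 N·m.
τ in each portion: τ_AC = 2.28×10^6 Pa, τ_CB = 1.26×10^6 Pa; maximum is in AC.
τ_max = T_AC·r/J = 51.45·0.0243/5.48×10^-7 = 2.283×10^6 Pa.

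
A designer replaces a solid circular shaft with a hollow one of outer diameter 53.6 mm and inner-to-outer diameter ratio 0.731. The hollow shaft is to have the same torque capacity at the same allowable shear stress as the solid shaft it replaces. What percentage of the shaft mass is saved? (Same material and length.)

41.7 %

Equal τ_max and T ⇒ the solid shaft needs d_s³ = d_o³(1−k⁴), so d_s = 53.6·(1−0.731⁴)^(1/3) = 47.92 mm.
Area ratio A_h/A_s = d_o²(1−k²)/d_s² = (1−k²)/(1−k⁴)^(2/3) = 0.5826.
Mass saving = 1 − 0.5826 = 41.7 %.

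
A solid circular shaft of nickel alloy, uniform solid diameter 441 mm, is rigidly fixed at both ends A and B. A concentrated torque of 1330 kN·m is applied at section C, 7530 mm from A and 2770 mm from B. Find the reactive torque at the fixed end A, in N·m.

358000 N·m

With uniform GJ and both ends fixed, compatibility θ_AC = θ_CB gives T_A·a = T_B·b, together with T_A + T_B = T₀.
T_A = T₀·b/(a+b) = 1.330e6·2770/10300 = 357700 N·m; T_B = 972300 N·m.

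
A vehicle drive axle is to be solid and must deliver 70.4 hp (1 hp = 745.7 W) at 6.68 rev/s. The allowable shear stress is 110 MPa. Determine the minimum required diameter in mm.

38.7 mm

ω = 2π·6.68 = 41.97 rad/s, so T = P/ω = 70.4×745.7 / 41.97 = 1251 N·m.
For a solid shaft τ_max = 16T/(πd³), so d = (16T/(π τ_allow))^(1/3) = (16·1251/(π·1.10×10^8))^(1/3) = 0.03869 m.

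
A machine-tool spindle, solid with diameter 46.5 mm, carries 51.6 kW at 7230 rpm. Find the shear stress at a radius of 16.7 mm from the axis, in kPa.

ω = 2π·7230/60 = 757.1 rad/s, so T = P/ω = 51.6×10³ / 757.1 = 68.15 N·m.
J = πd⁴/32 = π(0.0465)⁴/32 = 4.590×10^-7 m⁴.
Shear stress varies linearly with radius: τ = T·r/J = 68.15 × 0.0167 / 4.590×10^-7 = 2.480×10^6 Pa.

2480 kPa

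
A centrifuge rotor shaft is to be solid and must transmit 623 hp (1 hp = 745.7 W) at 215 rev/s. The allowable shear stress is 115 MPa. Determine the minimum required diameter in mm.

ω = 2π·215 = 1351 rad/s, so T = P/ω = 623×745.7 / 1351 = 343.9 N·m.
For a solid shaft τ_max = 16T/(πd³), so d = (16T/(π τ_allow))^(1/3) = (16·343.9/(π·1.15×10^8))^(1/3) = 0.02479 m.

24.8 mm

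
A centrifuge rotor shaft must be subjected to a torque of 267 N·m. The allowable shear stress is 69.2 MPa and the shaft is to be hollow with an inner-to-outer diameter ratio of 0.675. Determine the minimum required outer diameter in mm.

For a hollow shaft with d_i/d_o = 0.675: τ_max = 16T/(π d_o³ (1−k⁴)), so d_o = [16T/(π τ_allow (1−k⁴))]^(1/3) = [16·267.0/(π·6.92×10^7·0.7924)]^(1/3) = 0.02916 m.

29.2 mm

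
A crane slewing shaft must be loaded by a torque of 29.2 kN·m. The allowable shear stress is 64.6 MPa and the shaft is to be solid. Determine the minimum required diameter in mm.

132 mm

For a solid shaft τ_max = 16T/(πd³), so d = (16T/(π τ_allow))^(1/3) = (16·29200/(π·6.46×10^7))^(1/3) = 0.1320 m.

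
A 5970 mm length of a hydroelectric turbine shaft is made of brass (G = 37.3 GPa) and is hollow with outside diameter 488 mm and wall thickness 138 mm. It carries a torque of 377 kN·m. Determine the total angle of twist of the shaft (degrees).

J = π(d_o⁴ − d_i⁴)/32 = π(0.488⁴ − 0.212⁴)/32 = 5.369×10^-3 m⁴.
θ = T·L/(G·J) = 377000 × 5.97 / (37.3×10⁹ × 5.369×10^-3) = 0.01124 rad.

0.644°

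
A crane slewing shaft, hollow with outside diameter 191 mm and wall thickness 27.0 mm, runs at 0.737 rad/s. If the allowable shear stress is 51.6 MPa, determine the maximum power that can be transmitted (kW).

38.3 kW

J = π(d_o⁴ − d_i⁴)/32 = π(0.191⁴ − 0.137⁴)/32 = 9.607×10^-5 m⁴.
T_max = τ_allow·J/r = 5.16×10^7 × 9.607×10^-5 / 0.0955 = 51910 N·m.
ω = 0.737 rad/s, so P_max = T_max·ω = 3.826×10^4 W.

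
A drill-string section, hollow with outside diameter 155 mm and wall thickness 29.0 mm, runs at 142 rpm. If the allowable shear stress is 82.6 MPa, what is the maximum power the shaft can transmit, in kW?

760 kW

J = π(d_o⁴ − d_i⁴)/32 = π(0.155⁴ − 0.0970⁴)/32 = 4.798×10^-5 m⁴.
T_max = τ_allow·J/r = 8.26×10^7 × 4.798×10^-5 / 0.0775 = 51130 N·m.
ω = 2π·142/60 = 14.87 rad/s, so P_max = T_max·ω = 7.603×10^5 W.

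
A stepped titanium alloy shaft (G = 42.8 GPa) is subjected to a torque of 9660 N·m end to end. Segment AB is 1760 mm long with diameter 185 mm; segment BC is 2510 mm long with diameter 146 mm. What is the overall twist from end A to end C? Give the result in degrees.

J_AB = π(0.185)⁴/32 = 1.15×10^-4 m⁴; J_BC = π(0.146)⁴/32 = 4.46×10^-5 m⁴.
θ = (T/G)·Σ L_i/J_i = (9660/42.8×10⁹)·(1.76/1.15×10^-4 + 2.51/4.46×10^-5) = 0.01615 rad.

0.926°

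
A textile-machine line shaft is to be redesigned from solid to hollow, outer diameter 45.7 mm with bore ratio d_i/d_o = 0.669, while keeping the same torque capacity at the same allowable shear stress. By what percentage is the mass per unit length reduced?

Equal τ_max and T ⇒ the solid shaft needs d_s³ = d_o³(1−k⁴), so d_s = 45.7·(1−0.669⁴)^(1/3) = 42.42 mm.
Area ratio A_h/A_s = d_o²(1−k²)/d_s² = (1−k²)/(1−k⁴)^(2/3) = 0.6412.
Mass saving = 1 − 0.6412 = 35.9 %.

35.9 %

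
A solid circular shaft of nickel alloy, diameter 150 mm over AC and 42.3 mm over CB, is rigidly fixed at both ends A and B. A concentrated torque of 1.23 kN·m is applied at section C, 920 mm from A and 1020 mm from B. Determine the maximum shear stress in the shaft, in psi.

268 psi

Compatibility: T_A·a/J_AC = T_B·b/J_CB with T_A + T_B = T₀.
J_AC = 4.97×10^-5 m⁴, J_CB = 3.14×10^-7 m⁴, so T_A = T₀·(J_AC/a)/((J_AC/a)+(J_CB/b)) = 1223 N·m, T_B = 6.976 N·m.
τ in each portion: τ_AC = 1.85×10^6 Pa, τ_CB = 4.69×10^5 Pa; maximum is in AC.
τ_max = T_AC·r/J = 1223·0.0750/4.97×10^-5 = 1.846×10^6 Pa.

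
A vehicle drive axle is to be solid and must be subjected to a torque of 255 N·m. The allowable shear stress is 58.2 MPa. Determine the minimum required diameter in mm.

28.2 mm

For a solid shaft τ_max = 16T/(πd³), so d = (16T/(π τ_allow))^(1/3) = (16·255.0/(π·5.82×10^7))^(1/3) = 0.02815 m.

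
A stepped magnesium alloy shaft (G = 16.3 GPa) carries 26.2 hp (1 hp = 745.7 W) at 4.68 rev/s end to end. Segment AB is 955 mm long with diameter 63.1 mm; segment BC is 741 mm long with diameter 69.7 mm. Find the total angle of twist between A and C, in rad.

0.0380 rad

ω = 2π·4.68 = 29.41 rad/s, so T = P/ω = 26.2×745.7 / 29.41 = 664.4 N·m.
J_AB = π(0.0631)⁴/32 = 1.56×10^-6 m⁴; J_BC = π(0.0697)⁴/32 = 2.32×10^-6 m⁴.
θ = (T/G)·Σ L_i/J_i = (664.4/16.3×10⁹)·(0.955/1.56×10^-6 + 0.741/2.32×10^-6) = 0.03805 rad.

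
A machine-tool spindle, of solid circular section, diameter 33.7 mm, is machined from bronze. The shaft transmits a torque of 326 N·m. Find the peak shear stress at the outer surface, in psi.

J = πd⁴/32 = π(0.0337)⁴/32 = 1.266×10^-7 m⁴.
τ_max = T·r/J = 326.0 × 0.0169 / 1.266×10^-7 = 4.338×10^7 Pa.

6290 psi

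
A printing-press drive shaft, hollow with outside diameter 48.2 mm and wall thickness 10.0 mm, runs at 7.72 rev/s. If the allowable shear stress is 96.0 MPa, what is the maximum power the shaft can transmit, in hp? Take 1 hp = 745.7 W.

121 hp

J = π(d_o⁴ − d_i⁴)/32 = π(0.0482⁴ − 0.0282⁴)/32 = 4.678×10^-7 m⁴.
T_max = τ_allow·J/r = 9.60×10^7 × 4.678×10^-7 / 0.0241 = 1863 N·m.
ω = 2π·7.72 = 48.51 rad/s, so P_max = T_max·ω = 9.039×10^4 W.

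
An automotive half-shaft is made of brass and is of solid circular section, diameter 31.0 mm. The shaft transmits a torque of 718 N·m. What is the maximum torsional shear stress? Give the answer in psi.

J = πd⁴/32 = π(0.0310)⁴/32 = 9.067×10^-8 m⁴.
τ_max = T·r/J = 718.0 × 0.0155 / 9.067×10^-8 = 1.227×10^8 Pa.

17800 psi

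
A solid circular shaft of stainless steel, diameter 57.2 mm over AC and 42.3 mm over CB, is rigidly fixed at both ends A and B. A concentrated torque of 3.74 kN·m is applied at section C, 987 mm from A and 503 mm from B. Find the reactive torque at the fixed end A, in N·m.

2360 N·m

Compatibility: T_A·a/J_AC = T_B·b/J_CB with T_A + T_B = T₀.
J_AC = 1.05×10^-6 m⁴, J_CB = 3.14×10^-7 m⁴, so T_A = T₀·(J_AC/a)/((J_AC/a)+(J_CB/b)) = 2357 N·m, T_B = 1383 N·m.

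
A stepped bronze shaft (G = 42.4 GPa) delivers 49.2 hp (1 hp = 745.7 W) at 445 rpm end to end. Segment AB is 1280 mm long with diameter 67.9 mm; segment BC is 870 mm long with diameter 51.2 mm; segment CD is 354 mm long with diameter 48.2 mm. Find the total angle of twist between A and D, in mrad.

47.7 mrad

ω = 2π·445/60 = 46.60 rad/s, so T = P/ω = 49.2×745.7 / 46.60 = 787.3 N·m.
J_AB = π(0.0679)⁴/32 = 2.09×10^-6 m⁴; J_BC = π(0.0512)⁴/32 = 6.75×10^-7 m⁴; J_CD = π(0.0482)⁴/32 = 5.30×10^-7 m⁴.
θ = (T/G)·Σ L_i/J_i = (787.3/42.4×10⁹)·(1.28/2.09×10^-6 + 0.870/6.75×10^-7 + 0.354/5.30×10^-7) = 0.04774 rad.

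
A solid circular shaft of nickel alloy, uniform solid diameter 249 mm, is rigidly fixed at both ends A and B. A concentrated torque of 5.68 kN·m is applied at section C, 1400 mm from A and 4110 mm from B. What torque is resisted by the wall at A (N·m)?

4240 N·m

With uniform GJ and both ends fixed, compatibility θ_AC = θ_CB gives T_A·a = T_B·b, together with T_A + T_B = T₀.
T_A = T₀·b/(a+b) = 5680·4110/5510 = 4237 N·m; T_B = 1443 N·m.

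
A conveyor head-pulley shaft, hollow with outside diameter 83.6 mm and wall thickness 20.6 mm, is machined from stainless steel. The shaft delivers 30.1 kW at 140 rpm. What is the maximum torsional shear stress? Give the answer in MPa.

ω = 2π·140/60 = 14.66 rad/s, so T = P/ω = 30.1×10³ / 14.66 = 2053 N·m.
J = π(d_o⁴ − d_i⁴)/32 = π(0.0836⁴ − 0.0424⁴)/32 = 4.478×10^-6 m⁴.
τ_max = T·r/J = 2053 × 0.0418 / 4.478×10^-6 = 1.916×10^7 Pa.

19.2 MPa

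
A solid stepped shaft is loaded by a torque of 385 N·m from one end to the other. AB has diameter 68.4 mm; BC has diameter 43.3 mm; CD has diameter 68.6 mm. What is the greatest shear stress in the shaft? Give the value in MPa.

Under the same torque, τ_max = 16T/(πd³) is largest where d is smallest — segment BC (d = 43.3 mm).
τ_max = 16·385.0/(π·(0.0433)³) = 2.415×10^7 Pa.

24.2 MPa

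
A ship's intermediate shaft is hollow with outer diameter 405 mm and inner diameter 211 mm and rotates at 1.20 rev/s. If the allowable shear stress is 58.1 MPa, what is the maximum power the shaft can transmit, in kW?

5290 kW

J = π(d_o⁴ − d_i⁴)/32 = π(0.405⁴ − 0.211⁴)/32 = 2.447×10^-3 m⁴.
T_max = τ_allow·J/r = 5.81×10^7 × 2.447×10^-3 / 0.203 = 702000 N·m.
ω = 2π·1.20 = 7.540 rad/s, so P_max = T_max·ω = 5.293×10^6 W.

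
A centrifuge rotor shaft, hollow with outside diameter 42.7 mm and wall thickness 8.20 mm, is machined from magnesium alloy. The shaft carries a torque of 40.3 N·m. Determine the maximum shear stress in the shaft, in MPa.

J = π(d_o⁴ − d_i⁴)/32 = π(0.0427⁴ − 0.0263⁴)/32 = 2.794×10^-7 m⁴.
τ_max = T·r/J = 40.30 × 0.0214 / 2.794×10^-7 = 3.079×10^6 Pa.

3.08 MPa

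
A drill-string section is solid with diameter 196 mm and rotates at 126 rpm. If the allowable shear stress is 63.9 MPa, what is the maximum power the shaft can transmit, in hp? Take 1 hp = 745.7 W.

J = πd⁴/32 = π(0.196)⁴/32 = 1.449×10^-4 m⁴.
T_max = τ_allow·J/r = 6.39×10^7 × 1.449×10^-4 / 0.0980 = 94470 N·m.
ω = 2π·126/60 = 13.19 rad/s, so P_max = T_max·ω = 1.247×10^6 W.

1670 hp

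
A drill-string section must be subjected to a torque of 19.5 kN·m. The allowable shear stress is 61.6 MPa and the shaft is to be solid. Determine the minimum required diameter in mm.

117 mm

For a solid shaft τ_max = 16T/(πd³), so d = (16T/(π τ_allow))^(1/3) = (16·19500/(π·6.16×10^7))^(1/3) = 0.1173 m.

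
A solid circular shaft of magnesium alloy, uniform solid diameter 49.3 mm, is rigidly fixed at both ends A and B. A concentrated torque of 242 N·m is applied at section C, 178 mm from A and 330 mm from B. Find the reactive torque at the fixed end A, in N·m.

157 N·m

With uniform GJ and both ends fixed, compatibility θ_AC = θ_CB gives T_A·a = T_B·b, together with T_A + T_B = T₀.
T_A = T₀·b/(a+b) = 242.0·330/508.0 = 157.2 N·m; T_B = 84.80 N·m.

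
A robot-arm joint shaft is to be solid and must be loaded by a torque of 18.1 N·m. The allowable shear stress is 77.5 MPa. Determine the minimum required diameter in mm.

For a solid shaft τ_max = 16T/(πd³), so d = (16T/(π τ_allow))^(1/3) = (16·18.10/(π·7.75×10^7))^(1/3) = 0.01060 m.

10.6 mm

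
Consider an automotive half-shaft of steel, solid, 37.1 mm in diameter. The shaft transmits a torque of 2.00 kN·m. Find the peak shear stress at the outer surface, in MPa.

J = πd⁴/32 = π(0.0371)⁴/32 = 1.860×10^-7 m⁴.
τ_max = T·r/J = 2000 × 0.0186 / 1.860×10^-7 = 1.995×10^8 Pa.

199 MPa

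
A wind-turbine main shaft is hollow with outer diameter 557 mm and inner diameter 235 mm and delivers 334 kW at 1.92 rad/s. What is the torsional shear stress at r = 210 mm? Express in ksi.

0.579 ksi

ω = 1.92 rad/s, so T = P/ω = 334×10³ / 1.920 = 174000 N·m.
J = π(d_o⁴ − d_i⁴)/32 = π(0.557⁴ − 0.235⁴)/32 = 9.150×10^-3 m⁴.
Shear stress varies linearly with radius: τ = T·r/J = 174000 × 0.210 / 9.150×10^-3 = 3.992×10^6 Pa.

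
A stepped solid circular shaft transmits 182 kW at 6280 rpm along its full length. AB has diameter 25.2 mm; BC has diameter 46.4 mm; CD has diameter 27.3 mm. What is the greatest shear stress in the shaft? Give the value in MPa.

88.1 MPa

ω = 2π·6280/60 = 657.6 rad/s, so T = P/ω = 182×10³ / 657.6 = 276.7 N·m.
Under the same torque, τ_max = 16T/(πd³) is largest where d is smallest — segment AB (d = 25.2 mm).
τ_max = 16·276.7/(π·(0.0252)³) = 8.807×10^7 Pa.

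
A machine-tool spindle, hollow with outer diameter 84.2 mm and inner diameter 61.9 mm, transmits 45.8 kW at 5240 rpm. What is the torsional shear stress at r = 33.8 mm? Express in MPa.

0.808 MPa

ω = 2π·5240/60 = 548.7 rad/s, so T = P/ω = 45.8×10³ / 548.7 = 83.47 N·m.
J = π(d_o⁴ − d_i⁴)/32 = π(0.0842⁴ − 0.0619⁴)/32 = 3.493×10^-6 m⁴.
Shear stress varies linearly with radius: τ = T·r/J = 83.47 × 0.0338 / 3.493×10^-6 = 8.076×10^5 Pa.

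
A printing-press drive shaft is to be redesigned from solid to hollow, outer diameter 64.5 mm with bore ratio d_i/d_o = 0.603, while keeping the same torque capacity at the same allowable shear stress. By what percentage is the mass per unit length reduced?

Equal τ_max and T ⇒ the solid shaft needs d_s³ = d_o³(1−k⁴), so d_s = 64.5·(1−0.603⁴)^(1/3) = 61.52 mm.
Area ratio A_h/A_s = d_o²(1−k²)/d_s² = (1−k²)/(1−k⁴)^(2/3) = 0.6995.
Mass saving = 1 − 0.6995 = 30.1 %.

30.1 %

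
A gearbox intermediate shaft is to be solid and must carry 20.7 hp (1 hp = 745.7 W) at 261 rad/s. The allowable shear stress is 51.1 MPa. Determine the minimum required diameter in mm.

18.1 mm

ω = 261 rad/s, so T = P/ω = 20.7×745.7 / 261.0 = 59.14 N·m.
For a solid shaft τ_max = 16T/(πd³), so d = (16T/(π τ_allow))^(1/3) = (16·59.14/(π·5.11×10^7))^(1/3) = 0.01806 m.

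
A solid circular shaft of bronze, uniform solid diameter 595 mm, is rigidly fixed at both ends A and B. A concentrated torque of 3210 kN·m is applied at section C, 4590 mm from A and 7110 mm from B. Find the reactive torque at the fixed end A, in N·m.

With uniform GJ and both ends fixed, compatibility θ_AC = θ_CB gives T_A·a = T_B·b, together with T_A + T_B = T₀.
T_A = T₀·b/(a+b) = 3.210e6·7110/11700 = 1.951e6 N·m; T_B = 1.259e6 N·m.

1.95e6 N·m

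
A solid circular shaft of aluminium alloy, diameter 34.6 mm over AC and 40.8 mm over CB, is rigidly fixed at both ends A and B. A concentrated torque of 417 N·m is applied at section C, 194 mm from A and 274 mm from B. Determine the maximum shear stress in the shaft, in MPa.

Compatibility: T_A·a/J_AC = T_B·b/J_CB with T_A + T_B = T₀.
J_AC = 1.41×10^-7 m⁴, J_CB = 2.72×10^-7 m⁴, so T_A = T₀·(J_AC/a)/((J_AC/a)+(J_CB/b)) = 176.0 N·m, T_B = 241.0 N·m.
τ in each portion: τ_AC = 2.16×10^7 Pa, τ_CB = 1.81×10^7 Pa; maximum is in AC.
τ_max = T_AC·r/J = 176.0·0.0173/1.41×10^-7 = 2.164×10^7 Pa.

21.6 MPa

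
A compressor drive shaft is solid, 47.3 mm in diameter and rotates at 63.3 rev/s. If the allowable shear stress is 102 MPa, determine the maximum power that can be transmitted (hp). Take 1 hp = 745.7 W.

J = πd⁴/32 = π(0.0473)⁴/32 = 4.914×10^-7 m⁴.
T_max = τ_allow·J/r = 1.02×10^8 × 4.914×10^-7 / 0.0236 = 2119 N·m.
ω = 2π·63.3 = 397.7 rad/s, so P_max = T_max·ω = 8.429×10^5 W.

1130 hp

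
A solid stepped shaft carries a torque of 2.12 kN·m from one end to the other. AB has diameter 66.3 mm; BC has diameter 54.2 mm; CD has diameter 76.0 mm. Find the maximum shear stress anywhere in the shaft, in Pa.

6.78e7 Pa

Under the same torque, τ_max = 16T/(πd³) is largest where d is smallest — segment BC (d = 54.2 mm).
τ_max = 16·2120/(π·(0.0542)³) = 6.781×10^7 Pa.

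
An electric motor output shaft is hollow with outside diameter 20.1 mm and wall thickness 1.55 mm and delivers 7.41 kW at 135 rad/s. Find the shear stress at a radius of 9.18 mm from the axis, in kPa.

ω = 135 rad/s, so T = P/ω = 7.41×10³ / 135.0 = 54.89 N·m.
J = π(d_o⁴ − d_i⁴)/32 = π(0.0201⁴ − 0.0170⁴)/32 = 7.825×10^-9 m⁴.
Shear stress varies linearly with radius: τ = T·r/J = 54.89 × 0.00918 / 7.825×10^-9 = 6.439×10^7 Pa.

64400 kPa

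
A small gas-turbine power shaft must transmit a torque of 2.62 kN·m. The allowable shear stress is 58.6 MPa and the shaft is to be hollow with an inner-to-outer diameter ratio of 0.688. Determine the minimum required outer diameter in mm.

For a hollow shaft with d_i/d_o = 0.688: τ_max = 16T/(π d_o³ (1−k⁴)), so d_o = [16T/(π τ_allow (1−k⁴))]^(1/3) = [16·2620/(π·5.86×10^7·0.7759)]^(1/3) = 0.06645 m.

66.5 mm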